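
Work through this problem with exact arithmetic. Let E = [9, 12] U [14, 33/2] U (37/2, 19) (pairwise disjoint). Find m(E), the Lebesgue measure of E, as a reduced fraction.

For pairwise disjoint intervals, m(union_i I_i) = sum_i m(I_i),
and m is invariant under swapping open/closed endpoints (single points have measure 0).
So m(E) = sum_i (b_i - a_i).
  I_1 has length 12 - 9 = 3.
  I_2 has length 33/2 - 14 = 5/2.
  I_3 has length 19 - 37/2 = 1/2.
Summing:
  m(E) = 3 + 5/2 + 1/2 = 6.

6


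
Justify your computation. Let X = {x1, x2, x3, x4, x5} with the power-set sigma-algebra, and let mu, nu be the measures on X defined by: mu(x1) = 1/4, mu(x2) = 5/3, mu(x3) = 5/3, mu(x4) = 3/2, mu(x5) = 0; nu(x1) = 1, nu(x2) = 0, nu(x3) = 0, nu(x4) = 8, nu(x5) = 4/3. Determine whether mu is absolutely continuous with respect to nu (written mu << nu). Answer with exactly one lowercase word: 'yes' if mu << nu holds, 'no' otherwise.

mu << nu means: every nu-null measurable set is also mu-null; equivalently, for every atom x, if nu({x}) = 0 then mu({x}) = 0.
Checking each atom:
  x1: nu = 1 > 0 -> no constraint.
  x2: nu = 0, mu = 5/3 > 0 -> violates mu << nu.
  x3: nu = 0, mu = 5/3 > 0 -> violates mu << nu.
  x4: nu = 8 > 0 -> no constraint.
  x5: nu = 4/3 > 0 -> no constraint.
The atom(s) x2, x3 violate the condition (nu = 0 but mu > 0). Therefore mu is NOT absolutely continuous w.r.t. nu.

no


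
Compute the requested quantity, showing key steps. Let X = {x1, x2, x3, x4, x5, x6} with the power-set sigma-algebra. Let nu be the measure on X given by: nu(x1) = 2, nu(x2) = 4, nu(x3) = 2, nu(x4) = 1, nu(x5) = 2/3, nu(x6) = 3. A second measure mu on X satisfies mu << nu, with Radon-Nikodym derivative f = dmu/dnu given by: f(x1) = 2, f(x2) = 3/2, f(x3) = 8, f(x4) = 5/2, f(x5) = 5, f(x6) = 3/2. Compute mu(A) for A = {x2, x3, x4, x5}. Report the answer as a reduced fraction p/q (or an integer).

By the defining property of the Radon-Nikodym derivative, for every measurable set A,
  mu(A) = integral_A f dnu.
Since nu is a discrete measure concentrated on the atoms of X, the integral over A reduces to the sum
  mu(A) = sum_{x in A} f(x) * nu({x}).
Computing each term:
  x2: f(x2) * nu(x2) = 3/2 * 4 = 6.
  x3: f(x3) * nu(x3) = 8 * 2 = 16.
  x4: f(x4) * nu(x4) = 5/2 * 1 = 5/2.
  x5: f(x5) * nu(x5) = 5 * 2/3 = 10/3.
Summing: mu(A) = 6 + 16 + 5/2 + 10/3 = 167/6.

167/6


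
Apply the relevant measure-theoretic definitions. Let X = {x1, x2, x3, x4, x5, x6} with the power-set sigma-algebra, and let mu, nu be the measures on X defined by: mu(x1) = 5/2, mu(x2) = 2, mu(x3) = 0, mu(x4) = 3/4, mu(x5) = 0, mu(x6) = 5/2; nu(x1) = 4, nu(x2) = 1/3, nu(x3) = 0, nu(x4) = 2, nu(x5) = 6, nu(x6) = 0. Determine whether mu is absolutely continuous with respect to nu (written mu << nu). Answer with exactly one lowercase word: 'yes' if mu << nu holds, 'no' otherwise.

mu << nu means: every nu-null measurable set is also mu-null; equivalently, for every atom x, if nu({x}) = 0 then mu({x}) = 0.
Checking each atom:
  x1: nu = 4 > 0 -> no constraint.
  x2: nu = 1/3 > 0 -> no constraint.
  x3: nu = 0, mu = 0 -> consistent with mu << nu.
  x4: nu = 2 > 0 -> no constraint.
  x5: nu = 6 > 0 -> no constraint.
  x6: nu = 0, mu = 5/2 > 0 -> violates mu << nu.
The atom(s) x6 violate the condition (nu = 0 but mu > 0). Therefore mu is NOT absolutely continuous w.r.t. nu.

no


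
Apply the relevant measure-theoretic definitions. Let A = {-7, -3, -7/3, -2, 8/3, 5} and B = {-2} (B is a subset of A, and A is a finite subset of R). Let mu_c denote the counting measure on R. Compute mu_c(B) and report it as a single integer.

Counting measure assigns mu_c(E) = |E| (number of elements) when E is finite.
B has 1 element(s), so mu_c(B) = 1.

1


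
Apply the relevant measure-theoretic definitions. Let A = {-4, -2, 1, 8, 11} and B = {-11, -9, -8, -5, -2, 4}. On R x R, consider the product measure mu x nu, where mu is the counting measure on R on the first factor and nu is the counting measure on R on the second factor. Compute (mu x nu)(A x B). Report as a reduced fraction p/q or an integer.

For a measurable rectangle A x B, the product measure satisfies
  (mu x nu)(A x B) = mu(A) * nu(B).
  mu(A) = 5.
  nu(B) = 6.
  (mu x nu)(A x B) = 5 * 6 = 30.

30


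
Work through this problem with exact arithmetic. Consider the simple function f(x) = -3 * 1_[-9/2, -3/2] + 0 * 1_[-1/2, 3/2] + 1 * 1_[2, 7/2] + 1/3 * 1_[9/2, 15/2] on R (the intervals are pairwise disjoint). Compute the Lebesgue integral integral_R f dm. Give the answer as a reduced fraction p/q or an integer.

For a simple function f = sum_i c_i * 1_{A_i} with disjoint A_i,
  integral f dm = sum_i c_i * m(A_i).
Lengths of the A_i:
  m(A_1) = -3/2 - (-9/2) = 3.
  m(A_2) = 3/2 - (-1/2) = 2.
  m(A_3) = 7/2 - 2 = 3/2.
  m(A_4) = 15/2 - 9/2 = 3.
Contributions c_i * m(A_i):
  (-3) * (3) = -9.
  (0) * (2) = 0.
  (1) * (3/2) = 3/2.
  (1/3) * (3) = 1.
Total: -9 + 0 + 3/2 + 1 = -13/2.

-13/2


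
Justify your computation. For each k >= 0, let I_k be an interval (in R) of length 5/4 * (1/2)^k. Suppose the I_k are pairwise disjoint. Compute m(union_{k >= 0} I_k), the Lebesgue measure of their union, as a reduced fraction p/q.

By countable additivity of the Lebesgue measure on pairwise disjoint measurable sets,
  m(union_{k >= 0} I_k) = sum_{k >= 0} m(I_k) = sum_{k >= 0} a * r^k,
  with a = 5/4 and r = 1/2.
Since 0 < r = 1/2 < 1, the geometric series converges:
  sum_{k >= 0} a * r^k = a / (1 - r).
  = 5/4 / (1 - 1/2)
  = 5/4 / (1/2)
  = 5/2.

5/2


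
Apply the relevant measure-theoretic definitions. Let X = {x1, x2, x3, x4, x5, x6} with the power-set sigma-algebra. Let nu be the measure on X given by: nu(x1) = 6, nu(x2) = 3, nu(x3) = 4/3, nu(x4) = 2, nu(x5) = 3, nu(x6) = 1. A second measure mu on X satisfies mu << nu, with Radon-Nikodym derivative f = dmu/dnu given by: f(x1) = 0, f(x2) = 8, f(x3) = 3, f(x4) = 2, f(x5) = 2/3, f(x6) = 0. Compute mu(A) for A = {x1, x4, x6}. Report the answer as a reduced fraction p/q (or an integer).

By the defining property of the Radon-Nikodym derivative, for every measurable set A,
  mu(A) = integral_A f dnu.
Since nu is a discrete measure concentrated on the atoms of X, the integral over A reduces to the sum
  mu(A) = sum_{x in A} f(x) * nu({x}).
Computing each term:
  x1: f(x1) * nu(x1) = 0 * 6 = 0.
  x4: f(x4) * nu(x4) = 2 * 2 = 4.
  x6: f(x6) * nu(x6) = 0 * 1 = 0.
Summing: mu(A) = 0 + 4 + 0 = 4.

4


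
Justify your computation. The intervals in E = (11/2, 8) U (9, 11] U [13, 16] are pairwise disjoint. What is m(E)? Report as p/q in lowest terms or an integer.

For pairwise disjoint intervals, m(union_i I_i) = sum_i m(I_i),
and m is invariant under swapping open/closed endpoints (single points have measure 0).
So m(E) = sum_i (b_i - a_i).
  I_1 has length 8 - 11/2 = 5/2.
  I_2 has length 11 - 9 = 2.
  I_3 has length 16 - 13 = 3.
Summing:
  m(E) = 5/2 + 2 + 3 = 15/2.

15/2


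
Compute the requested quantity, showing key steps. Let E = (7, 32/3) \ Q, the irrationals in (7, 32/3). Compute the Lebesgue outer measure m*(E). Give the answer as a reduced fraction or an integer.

The interval I = (7, 32/3) has m(I) = 32/3 - 7 = 11/3 (endpoints are measure-zero, so open/closed/half-open agree). Write I = (I cap Q) u (I \ Q). The rationals in I are countable, so m*(I cap Q) = 0 (cover each rational by intervals whose total length is arbitrarily small). By countable subadditivity m*(I) <= m*(I cap Q) + m*(I \ Q), hence m*(I \ Q) >= m(I) = 11/3. The reverse inequality m*(I \ Q) <= m*(I) = 11/3 is trivial since (I \ Q) is a subset of I. Therefore m*(I \ Q) = 11/3.

11/3


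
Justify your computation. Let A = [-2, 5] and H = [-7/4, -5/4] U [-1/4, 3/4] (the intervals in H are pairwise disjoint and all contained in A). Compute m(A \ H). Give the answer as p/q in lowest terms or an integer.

The ambient interval has length m(A) = 5 - (-2) = 7.
Since the holes are disjoint and sit inside A, by finite additivity
  m(H) = sum_i (b_i - a_i), and m(A \ H) = m(A) - m(H).
Computing the hole measures:
  m(H_1) = -5/4 - (-7/4) = 1/2.
  m(H_2) = 3/4 - (-1/4) = 1.
Summed: m(H) = 1/2 + 1 = 3/2.
So m(A \ H) = 7 - 3/2 = 11/2.

11/2


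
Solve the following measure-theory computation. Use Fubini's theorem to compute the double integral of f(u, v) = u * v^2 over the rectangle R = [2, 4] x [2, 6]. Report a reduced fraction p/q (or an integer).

f(u, v) is a tensor product of a function of u and a function of v, and both factors are bounded continuous (hence Lebesgue integrable) on the rectangle, so Fubini's theorem applies:
  integral_R f d(m x m) = (integral_a1^b1 u du) * (integral_a2^b2 v^2 dv).
Inner integral in u: integral_{2}^{4} u du = (4^2 - 2^2)/2
  = 6.
Inner integral in v: integral_{2}^{6} v^2 dv = (6^3 - 2^3)/3
  = 208/3.
Product: (6) * (208/3) = 416.

416


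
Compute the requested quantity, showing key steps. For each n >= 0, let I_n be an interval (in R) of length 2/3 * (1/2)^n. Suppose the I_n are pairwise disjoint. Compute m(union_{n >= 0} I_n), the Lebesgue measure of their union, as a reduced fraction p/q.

By countable additivity of the Lebesgue measure on pairwise disjoint measurable sets,
  m(union_{n >= 0} I_n) = sum_{n >= 0} m(I_n) = sum_{n >= 0} a * r^n,
  with a = 2/3 and r = 1/2.
Since 0 < r = 1/2 < 1, the geometric series converges:
  sum_{n >= 0} a * r^n = a / (1 - r).
  = 2/3 / (1 - 1/2)
  = 2/3 / (1/2)
  = 4/3.

4/3


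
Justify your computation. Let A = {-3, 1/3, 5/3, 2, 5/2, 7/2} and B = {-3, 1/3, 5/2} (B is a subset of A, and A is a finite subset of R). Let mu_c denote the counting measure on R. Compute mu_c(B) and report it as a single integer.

Counting measure assigns mu_c(E) = |E| (number of elements) when E is finite.
B has 3 element(s), so mu_c(B) = 3.

3


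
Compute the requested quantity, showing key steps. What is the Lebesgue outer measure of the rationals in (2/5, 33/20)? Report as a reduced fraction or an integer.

The set Q cap (2/5, 33/20) is countable (a subset of the countable set Q). Lebesgue outer measure of any countable set is 0: each singleton {q} has m*({q}) = 0, and by countable subadditivity m*(union_k {q_k}) <= sum_k m*({q_k}) = sum_k 0 = 0. The reverse inequality m*(E) >= 0 is automatic. So m*(Q cap (2/5, 33/20)) = 0.

0


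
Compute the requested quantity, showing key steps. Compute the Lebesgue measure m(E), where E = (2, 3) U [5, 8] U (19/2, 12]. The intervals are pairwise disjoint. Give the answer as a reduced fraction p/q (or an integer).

For pairwise disjoint intervals, m(union_i I_i) = sum_i m(I_i),
and m is invariant under swapping open/closed endpoints (single points have measure 0).
So m(E) = sum_i (b_i - a_i).
  I_1 has length 3 - 2 = 1.
  I_2 has length 8 - 5 = 3.
  I_3 has length 12 - 19/2 = 5/2.
Summing:
  m(E) = 1 + 3 + 5/2 = 13/2.

13/2


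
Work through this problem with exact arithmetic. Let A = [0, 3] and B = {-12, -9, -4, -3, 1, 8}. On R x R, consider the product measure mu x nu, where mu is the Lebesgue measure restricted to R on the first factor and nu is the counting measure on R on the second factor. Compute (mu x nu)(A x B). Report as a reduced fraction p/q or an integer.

For a measurable rectangle A x B, the product measure satisfies
  (mu x nu)(A x B) = mu(A) * nu(B).
  mu(A) = 3.
  nu(B) = 6.
  (mu x nu)(A x B) = 3 * 6 = 18.

18


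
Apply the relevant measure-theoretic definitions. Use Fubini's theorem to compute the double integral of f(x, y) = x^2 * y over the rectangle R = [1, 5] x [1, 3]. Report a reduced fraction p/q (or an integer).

f(x, y) is a tensor product of a function of x and a function of y, and both factors are bounded continuous (hence Lebesgue integrable) on the rectangle, so Fubini's theorem applies:
  integral_R f d(m x m) = (integral_a1^b1 x^2 dx) * (integral_a2^b2 y dy).
Inner integral in x: integral_{1}^{5} x^2 dx = (5^3 - 1^3)/3
  = 124/3.
Inner integral in y: integral_{1}^{3} y dy = (3^2 - 1^2)/2
  = 4.
Product: (124/3) * (4) = 496/3.

496/3


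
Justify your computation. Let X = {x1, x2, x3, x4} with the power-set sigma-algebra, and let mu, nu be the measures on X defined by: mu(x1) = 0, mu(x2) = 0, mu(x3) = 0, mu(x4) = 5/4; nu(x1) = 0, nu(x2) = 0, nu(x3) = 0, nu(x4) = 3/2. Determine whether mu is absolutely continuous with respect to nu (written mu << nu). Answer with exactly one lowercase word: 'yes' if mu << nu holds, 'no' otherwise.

mu << nu means: every nu-null measurable set is also mu-null; equivalently, for every atom x, if nu({x}) = 0 then mu({x}) = 0.
Checking each atom:
  x1: nu = 0, mu = 0 -> consistent with mu << nu.
  x2: nu = 0, mu = 0 -> consistent with mu << nu.
  x3: nu = 0, mu = 0 -> consistent with mu << nu.
  x4: nu = 3/2 > 0 -> no constraint.
No atom violates the condition. Therefore mu << nu.

yes


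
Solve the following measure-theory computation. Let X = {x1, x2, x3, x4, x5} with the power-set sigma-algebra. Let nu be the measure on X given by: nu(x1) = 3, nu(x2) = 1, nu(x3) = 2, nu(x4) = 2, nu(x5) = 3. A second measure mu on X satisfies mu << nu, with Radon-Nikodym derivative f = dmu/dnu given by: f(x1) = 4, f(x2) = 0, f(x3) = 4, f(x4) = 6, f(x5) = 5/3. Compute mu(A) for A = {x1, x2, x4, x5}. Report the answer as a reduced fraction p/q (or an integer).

By the defining property of the Radon-Nikodym derivative, for every measurable set A,
  mu(A) = integral_A f dnu.
Since nu is a discrete measure concentrated on the atoms of X, the integral over A reduces to the sum
  mu(A) = sum_{x in A} f(x) * nu({x}).
Computing each term:
  x1: f(x1) * nu(x1) = 4 * 3 = 12.
  x2: f(x2) * nu(x2) = 0 * 1 = 0.
  x4: f(x4) * nu(x4) = 6 * 2 = 12.
  x5: f(x5) * nu(x5) = 5/3 * 3 = 5.
Summing: mu(A) = 12 + 0 + 12 + 5 = 29.

29


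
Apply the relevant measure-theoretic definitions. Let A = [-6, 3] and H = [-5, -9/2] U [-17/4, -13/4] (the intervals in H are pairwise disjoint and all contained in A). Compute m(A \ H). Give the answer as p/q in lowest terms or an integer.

The ambient interval has length m(A) = 3 - (-6) = 9.
Since the holes are disjoint and sit inside A, by finite additivity
  m(H) = sum_i (b_i - a_i), and m(A \ H) = m(A) - m(H).
Computing the hole measures:
  m(H_1) = -9/2 - (-5) = 1/2.
  m(H_2) = -13/4 - (-17/4) = 1.
Summed: m(H) = 1/2 + 1 = 3/2.
So m(A \ H) = 9 - 3/2 = 15/2.

15/2


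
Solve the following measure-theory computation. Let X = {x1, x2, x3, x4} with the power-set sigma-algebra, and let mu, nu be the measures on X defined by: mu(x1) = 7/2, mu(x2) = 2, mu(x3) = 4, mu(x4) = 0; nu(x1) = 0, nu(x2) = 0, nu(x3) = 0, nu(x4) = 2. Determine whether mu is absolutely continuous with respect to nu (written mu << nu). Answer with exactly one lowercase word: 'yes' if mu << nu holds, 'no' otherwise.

mu << nu means: every nu-null measurable set is also mu-null; equivalently, for every atom x, if nu({x}) = 0 then mu({x}) = 0.
Checking each atom:
  x1: nu = 0, mu = 7/2 > 0 -> violates mu << nu.
  x2: nu = 0, mu = 2 > 0 -> violates mu << nu.
  x3: nu = 0, mu = 4 > 0 -> violates mu << nu.
  x4: nu = 2 > 0 -> no constraint.
The atom(s) x1, x2, x3 violate the condition (nu = 0 but mu > 0). Therefore mu is NOT absolutely continuous w.r.t. nu.

no


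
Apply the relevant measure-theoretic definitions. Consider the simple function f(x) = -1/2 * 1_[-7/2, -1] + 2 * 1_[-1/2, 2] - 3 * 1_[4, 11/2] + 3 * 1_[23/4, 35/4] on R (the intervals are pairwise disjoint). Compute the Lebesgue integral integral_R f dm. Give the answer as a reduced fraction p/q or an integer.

For a simple function f = sum_i c_i * 1_{A_i} with disjoint A_i,
  integral f dm = sum_i c_i * m(A_i).
Lengths of the A_i:
  m(A_1) = -1 - (-7/2) = 5/2.
  m(A_2) = 2 - (-1/2) = 5/2.
  m(A_3) = 11/2 - 4 = 3/2.
  m(A_4) = 35/4 - 23/4 = 3.
Contributions c_i * m(A_i):
  (-1/2) * (5/2) = -5/4.
  (2) * (5/2) = 5.
  (-3) * (3/2) = -9/2.
  (3) * (3) = 9.
Total: -5/4 + 5 - 9/2 + 9 = 33/4.

33/4


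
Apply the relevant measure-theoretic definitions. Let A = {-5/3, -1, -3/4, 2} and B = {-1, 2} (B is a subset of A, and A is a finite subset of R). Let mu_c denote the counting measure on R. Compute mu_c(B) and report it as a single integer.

Counting measure assigns mu_c(E) = |E| (number of elements) when E is finite.
B has 2 element(s), so mu_c(B) = 2.

2


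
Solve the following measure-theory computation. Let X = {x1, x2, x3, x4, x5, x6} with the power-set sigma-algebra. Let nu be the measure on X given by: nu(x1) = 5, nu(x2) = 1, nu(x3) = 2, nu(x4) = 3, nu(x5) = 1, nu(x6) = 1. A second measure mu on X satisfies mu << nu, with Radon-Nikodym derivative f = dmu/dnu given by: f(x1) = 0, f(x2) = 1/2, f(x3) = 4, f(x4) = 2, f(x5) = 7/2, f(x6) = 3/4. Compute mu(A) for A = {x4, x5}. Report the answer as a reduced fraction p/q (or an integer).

By the defining property of the Radon-Nikodym derivative, for every measurable set A,
  mu(A) = integral_A f dnu.
Since nu is a discrete measure concentrated on the atoms of X, the integral over A reduces to the sum
  mu(A) = sum_{x in A} f(x) * nu({x}).
Computing each term:
  x4: f(x4) * nu(x4) = 2 * 3 = 6.
  x5: f(x5) * nu(x5) = 7/2 * 1 = 7/2.
Summing: mu(A) = 6 + 7/2 = 19/2.

19/2


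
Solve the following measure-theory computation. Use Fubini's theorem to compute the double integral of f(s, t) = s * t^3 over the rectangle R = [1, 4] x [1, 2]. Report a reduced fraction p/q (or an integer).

f(s, t) is a tensor product of a function of s and a function of t, and both factors are bounded continuous (hence Lebesgue integrable) on the rectangle, so Fubini's theorem applies:
  integral_R f d(m x m) = (integral_a1^b1 s ds) * (integral_a2^b2 t^3 dt).
Inner integral in s: integral_{1}^{4} s ds = (4^2 - 1^2)/2
  = 15/2.
Inner integral in t: integral_{1}^{2} t^3 dt = (2^4 - 1^4)/4
  = 15/4.
Product: (15/2) * (15/4) = 225/8.

225/8


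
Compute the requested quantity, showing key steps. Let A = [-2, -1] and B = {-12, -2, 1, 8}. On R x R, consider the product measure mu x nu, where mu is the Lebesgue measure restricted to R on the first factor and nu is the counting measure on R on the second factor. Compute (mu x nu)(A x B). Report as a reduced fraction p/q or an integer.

For a measurable rectangle A x B, the product measure satisfies
  (mu x nu)(A x B) = mu(A) * nu(B).
  mu(A) = 1.
  nu(B) = 4.
  (mu x nu)(A x B) = 1 * 4 = 4.

4


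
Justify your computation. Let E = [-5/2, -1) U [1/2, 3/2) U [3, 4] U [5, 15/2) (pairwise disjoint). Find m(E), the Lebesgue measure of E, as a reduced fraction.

For pairwise disjoint intervals, m(union_i I_i) = sum_i m(I_i),
and m is invariant under swapping open/closed endpoints (single points have measure 0).
So m(E) = sum_i (b_i - a_i).
  I_1 has length -1 - (-5/2) = 3/2.
  I_2 has length 3/2 - 1/2 = 1.
  I_3 has length 4 - 3 = 1.
  I_4 has length 15/2 - 5 = 5/2.
Summing:
  m(E) = 3/2 + 1 + 1 + 5/2 = 6.

6


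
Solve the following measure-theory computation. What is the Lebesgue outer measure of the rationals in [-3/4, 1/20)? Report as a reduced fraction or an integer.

E = Q cap [-3/4, 1/20) is a subset of Q, which is countable. Enumerate Q = {q_1, q_2, ...}; for any eps > 0, cover q_k by the open interval (q_k - eps/2^(k+1), q_k + eps/2^(k+1)), of length eps/2^k. The total cover length is sum_{k>=1} eps/2^k = eps. Hence m*(E) <= m*(Q) <= eps for every eps > 0, and since outer measure is non-negative, m*(E) = 0.

0


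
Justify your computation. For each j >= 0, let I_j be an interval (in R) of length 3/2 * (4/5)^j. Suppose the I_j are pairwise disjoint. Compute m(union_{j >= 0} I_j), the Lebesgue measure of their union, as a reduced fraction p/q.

By countable additivity of the Lebesgue measure on pairwise disjoint measurable sets,
  m(union_{j >= 0} I_j) = sum_{j >= 0} m(I_j) = sum_{j >= 0} a * r^j,
  with a = 3/2 and r = 4/5.
Since 0 < r = 4/5 < 1, the geometric series converges:
  sum_{j >= 0} a * r^j = a / (1 - r).
  = 3/2 / (1 - 4/5)
  = 3/2 / (1/5)
  = 15/2.

15/2


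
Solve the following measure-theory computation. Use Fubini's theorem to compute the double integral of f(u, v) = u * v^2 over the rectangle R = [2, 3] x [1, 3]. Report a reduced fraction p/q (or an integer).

f(u, v) is a tensor product of a function of u and a function of v, and both factors are bounded continuous (hence Lebesgue integrable) on the rectangle, so Fubini's theorem applies:
  integral_R f d(m x m) = (integral_a1^b1 u du) * (integral_a2^b2 v^2 dv).
Inner integral in u: integral_{2}^{3} u du = (3^2 - 2^2)/2
  = 5/2.
Inner integral in v: integral_{1}^{3} v^2 dv = (3^3 - 1^3)/3
  = 26/3.
Product: (5/2) * (26/3) = 65/3.

65/3


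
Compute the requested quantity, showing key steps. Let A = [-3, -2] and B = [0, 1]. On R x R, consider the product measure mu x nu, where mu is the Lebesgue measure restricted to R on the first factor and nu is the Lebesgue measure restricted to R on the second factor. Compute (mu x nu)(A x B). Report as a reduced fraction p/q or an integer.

For a measurable rectangle A x B, the product measure satisfies
  (mu x nu)(A x B) = mu(A) * nu(B).
  mu(A) = 1.
  nu(B) = 1.
  (mu x nu)(A x B) = 1 * 1 = 1.

1


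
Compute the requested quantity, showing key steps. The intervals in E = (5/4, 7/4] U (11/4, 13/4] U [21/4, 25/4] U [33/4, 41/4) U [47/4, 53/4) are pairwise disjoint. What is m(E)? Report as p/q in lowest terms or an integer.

For pairwise disjoint intervals, m(union_i I_i) = sum_i m(I_i),
and m is invariant under swapping open/closed endpoints (single points have measure 0).
So m(E) = sum_i (b_i - a_i).
  I_1 has length 7/4 - 5/4 = 1/2.
  I_2 has length 13/4 - 11/4 = 1/2.
  I_3 has length 25/4 - 21/4 = 1.
  I_4 has length 41/4 - 33/4 = 2.
  I_5 has length 53/4 - 47/4 = 3/2.
Summing:
  m(E) = 1/2 + 1/2 + 1 + 2 + 3/2 = 11/2.

11/2


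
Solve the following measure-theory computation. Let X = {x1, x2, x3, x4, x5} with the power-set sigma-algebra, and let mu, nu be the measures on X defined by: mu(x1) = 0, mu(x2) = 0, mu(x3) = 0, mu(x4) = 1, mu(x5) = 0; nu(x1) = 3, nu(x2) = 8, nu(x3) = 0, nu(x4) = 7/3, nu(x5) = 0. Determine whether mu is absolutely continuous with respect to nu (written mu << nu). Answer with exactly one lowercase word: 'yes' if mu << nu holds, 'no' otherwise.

mu << nu means: every nu-null measurable set is also mu-null; equivalently, for every atom x, if nu({x}) = 0 then mu({x}) = 0.
Checking each atom:
  x1: nu = 3 > 0 -> no constraint.
  x2: nu = 8 > 0 -> no constraint.
  x3: nu = 0, mu = 0 -> consistent with mu << nu.
  x4: nu = 7/3 > 0 -> no constraint.
  x5: nu = 0, mu = 0 -> consistent with mu << nu.
No atom violates the condition. Therefore mu << nu.

yes


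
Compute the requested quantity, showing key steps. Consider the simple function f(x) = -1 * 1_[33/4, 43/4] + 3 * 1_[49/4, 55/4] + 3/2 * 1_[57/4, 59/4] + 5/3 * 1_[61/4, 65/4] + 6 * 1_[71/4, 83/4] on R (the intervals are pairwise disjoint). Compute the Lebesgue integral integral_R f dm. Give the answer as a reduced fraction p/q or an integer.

For a simple function f = sum_i c_i * 1_{A_i} with disjoint A_i,
  integral f dm = sum_i c_i * m(A_i).
Lengths of the A_i:
  m(A_1) = 43/4 - 33/4 = 5/2.
  m(A_2) = 55/4 - 49/4 = 3/2.
  m(A_3) = 59/4 - 57/4 = 1/2.
  m(A_4) = 65/4 - 61/4 = 1.
  m(A_5) = 83/4 - 71/4 = 3.
Contributions c_i * m(A_i):
  (-1) * (5/2) = -5/2.
  (3) * (3/2) = 9/2.
  (3/2) * (1/2) = 3/4.
  (5/3) * (1) = 5/3.
  (6) * (3) = 18.
Total: -5/2 + 9/2 + 3/4 + 5/3 + 18 = 269/12.

269/12


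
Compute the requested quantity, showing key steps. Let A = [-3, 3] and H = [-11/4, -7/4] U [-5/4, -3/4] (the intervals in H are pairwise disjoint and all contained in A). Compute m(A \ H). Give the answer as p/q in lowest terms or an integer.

The ambient interval has length m(A) = 3 - (-3) = 6.
Since the holes are disjoint and sit inside A, by finite additivity
  m(H) = sum_i (b_i - a_i), and m(A \ H) = m(A) - m(H).
Computing the hole measures:
  m(H_1) = -7/4 - (-11/4) = 1.
  m(H_2) = -3/4 - (-5/4) = 1/2.
Summed: m(H) = 1 + 1/2 = 3/2.
So m(A \ H) = 6 - 3/2 = 9/2.

9/2


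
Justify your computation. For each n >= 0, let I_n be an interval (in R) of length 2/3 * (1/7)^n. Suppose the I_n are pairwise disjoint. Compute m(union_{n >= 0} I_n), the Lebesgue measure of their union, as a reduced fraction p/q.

By countable additivity of the Lebesgue measure on pairwise disjoint measurable sets,
  m(union_{n >= 0} I_n) = sum_{n >= 0} m(I_n) = sum_{n >= 0} a * r^n,
  with a = 2/3 and r = 1/7.
Since 0 < r = 1/7 < 1, the geometric series converges:
  sum_{n >= 0} a * r^n = a / (1 - r).
  = 2/3 / (1 - 1/7)
  = 2/3 / (6/7)
  = 7/9.

7/9


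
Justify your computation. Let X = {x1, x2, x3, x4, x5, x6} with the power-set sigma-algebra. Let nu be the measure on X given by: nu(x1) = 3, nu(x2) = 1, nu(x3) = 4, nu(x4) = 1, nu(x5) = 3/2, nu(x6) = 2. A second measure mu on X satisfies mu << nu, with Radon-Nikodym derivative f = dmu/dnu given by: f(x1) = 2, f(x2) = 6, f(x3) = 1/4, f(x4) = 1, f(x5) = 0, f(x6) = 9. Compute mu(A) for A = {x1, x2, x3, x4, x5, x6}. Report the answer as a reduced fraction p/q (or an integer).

By the defining property of the Radon-Nikodym derivative, for every measurable set A,
  mu(A) = integral_A f dnu.
Since nu is a discrete measure concentrated on the atoms of X, the integral over A reduces to the sum
  mu(A) = sum_{x in A} f(x) * nu({x}).
Computing each term:
  x1: f(x1) * nu(x1) = 2 * 3 = 6.
  x2: f(x2) * nu(x2) = 6 * 1 = 6.
  x3: f(x3) * nu(x3) = 1/4 * 4 = 1.
  x4: f(x4) * nu(x4) = 1 * 1 = 1.
  x5: f(x5) * nu(x5) = 0 * 3/2 = 0.
  x6: f(x6) * nu(x6) = 9 * 2 = 18.
Summing: mu(A) = 6 + 6 + 1 + 1 + 0 + 18 = 32.

32


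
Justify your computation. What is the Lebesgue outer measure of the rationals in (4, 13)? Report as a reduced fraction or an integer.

E = Q cap (4, 13) is a subset of Q, which is countable. Enumerate Q = {q_1, q_2, ...}; for any eps > 0, cover q_k by the open interval (q_k - eps/2^(k+1), q_k + eps/2^(k+1)), of length eps/2^k. The total cover length is sum_{k>=1} eps/2^k = eps. Hence m*(E) <= m*(Q) <= eps for every eps > 0, and since outer measure is non-negative, m*(E) = 0.

0


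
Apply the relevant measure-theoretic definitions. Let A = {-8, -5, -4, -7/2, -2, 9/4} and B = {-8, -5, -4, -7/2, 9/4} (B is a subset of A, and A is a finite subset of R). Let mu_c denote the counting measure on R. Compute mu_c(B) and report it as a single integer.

Counting measure assigns mu_c(E) = |E| (number of elements) when E is finite.
B has 5 element(s), so mu_c(B) = 5.

5


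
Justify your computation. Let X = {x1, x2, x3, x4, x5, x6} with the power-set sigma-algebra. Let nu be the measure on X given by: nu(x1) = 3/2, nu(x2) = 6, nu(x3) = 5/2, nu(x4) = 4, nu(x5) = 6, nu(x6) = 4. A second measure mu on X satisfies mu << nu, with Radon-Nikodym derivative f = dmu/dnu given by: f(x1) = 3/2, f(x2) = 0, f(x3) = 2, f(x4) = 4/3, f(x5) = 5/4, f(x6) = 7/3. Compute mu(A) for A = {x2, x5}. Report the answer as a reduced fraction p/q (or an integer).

By the defining property of the Radon-Nikodym derivative, for every measurable set A,
  mu(A) = integral_A f dnu.
Since nu is a discrete measure concentrated on the atoms of X, the integral over A reduces to the sum
  mu(A) = sum_{x in A} f(x) * nu({x}).
Computing each term:
  x2: f(x2) * nu(x2) = 0 * 6 = 0.
  x5: f(x5) * nu(x5) = 5/4 * 6 = 15/2.
Summing: mu(A) = 0 + 15/2 = 15/2.

15/2


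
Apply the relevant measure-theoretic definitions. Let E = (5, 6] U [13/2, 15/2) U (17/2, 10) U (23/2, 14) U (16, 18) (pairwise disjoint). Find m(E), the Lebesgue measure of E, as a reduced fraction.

For pairwise disjoint intervals, m(union_i I_i) = sum_i m(I_i),
and m is invariant under swapping open/closed endpoints (single points have measure 0).
So m(E) = sum_i (b_i - a_i).
  I_1 has length 6 - 5 = 1.
  I_2 has length 15/2 - 13/2 = 1.
  I_3 has length 10 - 17/2 = 3/2.
  I_4 has length 14 - 23/2 = 5/2.
  I_5 has length 18 - 16 = 2.
Summing:
  m(E) = 1 + 1 + 3/2 + 5/2 + 2 = 8.

8


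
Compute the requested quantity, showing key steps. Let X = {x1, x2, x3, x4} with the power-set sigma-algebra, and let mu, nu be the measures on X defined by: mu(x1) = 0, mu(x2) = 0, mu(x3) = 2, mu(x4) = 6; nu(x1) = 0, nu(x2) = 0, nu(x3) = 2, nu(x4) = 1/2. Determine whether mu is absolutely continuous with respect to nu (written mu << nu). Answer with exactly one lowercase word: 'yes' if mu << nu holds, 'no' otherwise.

mu << nu means: every nu-null measurable set is also mu-null; equivalently, for every atom x, if nu({x}) = 0 then mu({x}) = 0.
Checking each atom:
  x1: nu = 0, mu = 0 -> consistent with mu << nu.
  x2: nu = 0, mu = 0 -> consistent with mu << nu.
  x3: nu = 2 > 0 -> no constraint.
  x4: nu = 1/2 > 0 -> no constraint.
No atom violates the condition. Therefore mu << nu.

yes


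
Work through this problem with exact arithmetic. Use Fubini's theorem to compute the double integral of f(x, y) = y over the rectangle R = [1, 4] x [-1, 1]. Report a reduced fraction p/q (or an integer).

f(x, y) is a tensor product of a function of x and a function of y, and both factors are bounded continuous (hence Lebesgue integrable) on the rectangle, so Fubini's theorem applies:
  integral_R f d(m x m) = (integral_a1^b1 1 dx) * (integral_a2^b2 y dy).
Inner integral in x: integral_{1}^{4} 1 dx = (4^1 - 1^1)/1
  = 3.
Inner integral in y: integral_{-1}^{1} y dy = (1^2 - (-1)^2)/2
  = 0.
Product: (3) * (0) = 0.

0


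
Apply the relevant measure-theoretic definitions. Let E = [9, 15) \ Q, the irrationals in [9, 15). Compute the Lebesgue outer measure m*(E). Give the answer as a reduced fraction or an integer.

The interval I = [9, 15) has m(I) = 15 - 9 = 6 (endpoints are measure-zero, so open/closed/half-open agree). Write I = (I cap Q) u (I \ Q). The rationals in I are countable, so m*(I cap Q) = 0 (cover each rational by intervals whose total length is arbitrarily small). By countable subadditivity m*(I) <= m*(I cap Q) + m*(I \ Q), hence m*(I \ Q) >= m(I) = 6. The reverse inequality m*(I \ Q) <= m*(I) = 6 is trivial since (I \ Q) is a subset of I. Therefore m*(I \ Q) = 6.

6


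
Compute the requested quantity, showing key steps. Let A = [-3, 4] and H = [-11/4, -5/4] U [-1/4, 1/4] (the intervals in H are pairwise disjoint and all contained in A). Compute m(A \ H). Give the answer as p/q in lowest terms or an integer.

The ambient interval has length m(A) = 4 - (-3) = 7.
Since the holes are disjoint and sit inside A, by finite additivity
  m(H) = sum_i (b_i - a_i), and m(A \ H) = m(A) - m(H).
Computing the hole measures:
  m(H_1) = -5/4 - (-11/4) = 3/2.
  m(H_2) = 1/4 - (-1/4) = 1/2.
Summed: m(H) = 3/2 + 1/2 = 2.
So m(A \ H) = 7 - 2 = 5.

5


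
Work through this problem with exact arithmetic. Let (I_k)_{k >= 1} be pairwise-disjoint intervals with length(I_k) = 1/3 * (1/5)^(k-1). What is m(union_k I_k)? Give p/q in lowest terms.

By countable additivity of the Lebesgue measure on pairwise disjoint measurable sets,
  m(union_{k >= 1} I_k) = sum_{k >= 1} m(I_k) = sum_{k >= 1} a * r^(k-1),
  with a = 1/3 and r = 1/5.
Since 0 < r = 1/5 < 1, the geometric series converges:
  sum_{k >= 1} a * r^(k-1) = a / (1 - r).
  = 1/3 / (1 - 1/5)
  = 1/3 / (4/5)
  = 5/12.

5/12


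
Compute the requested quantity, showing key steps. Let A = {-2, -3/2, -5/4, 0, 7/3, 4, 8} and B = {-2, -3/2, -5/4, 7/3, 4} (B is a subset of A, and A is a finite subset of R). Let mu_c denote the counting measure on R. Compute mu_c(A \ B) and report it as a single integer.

Counting measure assigns mu_c(E) = |E| (number of elements) when E is finite. For B subset A, A \ B is the set of elements of A not in B, so |A \ B| = |A| - |B|.
|A| = 7, |B| = 5, so mu_c(A \ B) = 7 - 5 = 2.

2


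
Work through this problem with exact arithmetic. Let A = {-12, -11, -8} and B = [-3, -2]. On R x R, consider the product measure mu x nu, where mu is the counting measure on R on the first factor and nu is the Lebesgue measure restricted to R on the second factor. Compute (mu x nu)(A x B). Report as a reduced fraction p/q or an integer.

For a measurable rectangle A x B, the product measure satisfies
  (mu x nu)(A x B) = mu(A) * nu(B).
  mu(A) = 3.
  nu(B) = 1.
  (mu x nu)(A x B) = 3 * 1 = 3.

3


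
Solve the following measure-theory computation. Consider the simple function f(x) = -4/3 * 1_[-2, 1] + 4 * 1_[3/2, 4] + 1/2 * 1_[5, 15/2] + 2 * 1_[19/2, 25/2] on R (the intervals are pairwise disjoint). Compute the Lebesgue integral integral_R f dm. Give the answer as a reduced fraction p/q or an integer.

For a simple function f = sum_i c_i * 1_{A_i} with disjoint A_i,
  integral f dm = sum_i c_i * m(A_i).
Lengths of the A_i:
  m(A_1) = 1 - (-2) = 3.
  m(A_2) = 4 - 3/2 = 5/2.
  m(A_3) = 15/2 - 5 = 5/2.
  m(A_4) = 25/2 - 19/2 = 3.
Contributions c_i * m(A_i):
  (-4/3) * (3) = -4.
  (4) * (5/2) = 10.
  (1/2) * (5/2) = 5/4.
  (2) * (3) = 6.
Total: -4 + 10 + 5/4 + 6 = 53/4.

53/4


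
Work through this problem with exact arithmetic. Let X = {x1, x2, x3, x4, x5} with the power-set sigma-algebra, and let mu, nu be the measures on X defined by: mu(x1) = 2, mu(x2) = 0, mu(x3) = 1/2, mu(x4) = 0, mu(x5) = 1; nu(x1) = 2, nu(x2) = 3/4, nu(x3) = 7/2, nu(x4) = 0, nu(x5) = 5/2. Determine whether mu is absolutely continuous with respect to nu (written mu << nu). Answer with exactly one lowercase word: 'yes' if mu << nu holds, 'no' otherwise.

mu << nu means: every nu-null measurable set is also mu-null; equivalently, for every atom x, if nu({x}) = 0 then mu({x}) = 0.
Checking each atom:
  x1: nu = 2 > 0 -> no constraint.
  x2: nu = 3/4 > 0 -> no constraint.
  x3: nu = 7/2 > 0 -> no constraint.
  x4: nu = 0, mu = 0 -> consistent with mu << nu.
  x5: nu = 5/2 > 0 -> no constraint.
No atom violates the condition. Therefore mu << nu.

yes


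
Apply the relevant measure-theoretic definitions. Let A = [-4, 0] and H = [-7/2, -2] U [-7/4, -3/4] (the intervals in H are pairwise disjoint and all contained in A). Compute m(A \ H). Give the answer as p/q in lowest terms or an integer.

The ambient interval has length m(A) = 0 - (-4) = 4.
Since the holes are disjoint and sit inside A, by finite additivity
  m(H) = sum_i (b_i - a_i), and m(A \ H) = m(A) - m(H).
Computing the hole measures:
  m(H_1) = -2 - (-7/2) = 3/2.
  m(H_2) = -3/4 - (-7/4) = 1.
Summed: m(H) = 3/2 + 1 = 5/2.
So m(A \ H) = 4 - 5/2 = 3/2.

3/2


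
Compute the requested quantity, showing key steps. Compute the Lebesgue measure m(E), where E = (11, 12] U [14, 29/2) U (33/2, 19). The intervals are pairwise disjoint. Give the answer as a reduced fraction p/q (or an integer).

For pairwise disjoint intervals, m(union_i I_i) = sum_i m(I_i),
and m is invariant under swapping open/closed endpoints (single points have measure 0).
So m(E) = sum_i (b_i - a_i).
  I_1 has length 12 - 11 = 1.
  I_2 has length 29/2 - 14 = 1/2.
  I_3 has length 19 - 33/2 = 5/2.
Summing:
  m(E) = 1 + 1/2 + 5/2 = 4.

4


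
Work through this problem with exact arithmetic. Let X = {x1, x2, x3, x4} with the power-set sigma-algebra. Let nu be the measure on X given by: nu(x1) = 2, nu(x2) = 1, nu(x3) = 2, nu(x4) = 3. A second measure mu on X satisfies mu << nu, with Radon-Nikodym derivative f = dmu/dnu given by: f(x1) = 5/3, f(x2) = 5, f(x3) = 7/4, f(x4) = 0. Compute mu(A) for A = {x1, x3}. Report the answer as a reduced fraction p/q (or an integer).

By the defining property of the Radon-Nikodym derivative, for every measurable set A,
  mu(A) = integral_A f dnu.
Since nu is a discrete measure concentrated on the atoms of X, the integral over A reduces to the sum
  mu(A) = sum_{x in A} f(x) * nu({x}).
Computing each term:
  x1: f(x1) * nu(x1) = 5/3 * 2 = 10/3.
  x3: f(x3) * nu(x3) = 7/4 * 2 = 7/2.
Summing: mu(A) = 10/3 + 7/2 = 41/6.

41/6


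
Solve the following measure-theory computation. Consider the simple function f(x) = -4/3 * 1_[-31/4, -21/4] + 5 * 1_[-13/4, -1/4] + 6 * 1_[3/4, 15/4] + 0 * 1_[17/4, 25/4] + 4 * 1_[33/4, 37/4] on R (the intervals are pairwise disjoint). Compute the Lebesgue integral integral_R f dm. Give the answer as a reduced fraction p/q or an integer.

For a simple function f = sum_i c_i * 1_{A_i} with disjoint A_i,
  integral f dm = sum_i c_i * m(A_i).
Lengths of the A_i:
  m(A_1) = -21/4 - (-31/4) = 5/2.
  m(A_2) = -1/4 - (-13/4) = 3.
  m(A_3) = 15/4 - 3/4 = 3.
  m(A_4) = 25/4 - 17/4 = 2.
  m(A_5) = 37/4 - 33/4 = 1.
Contributions c_i * m(A_i):
  (-4/3) * (5/2) = -10/3.
  (5) * (3) = 15.
  (6) * (3) = 18.
  (0) * (2) = 0.
  (4) * (1) = 4.
Total: -10/3 + 15 + 18 + 0 + 4 = 101/3.

101/3


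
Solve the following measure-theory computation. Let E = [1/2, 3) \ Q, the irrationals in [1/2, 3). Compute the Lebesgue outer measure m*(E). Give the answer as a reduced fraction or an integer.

The interval I = [1/2, 3) has m(I) = 3 - 1/2 = 5/2 (endpoints are measure-zero, so open/closed/half-open agree). Write I = (I cap Q) u (I \ Q). The rationals in I are countable, so m*(I cap Q) = 0 (cover each rational by intervals whose total length is arbitrarily small). By countable subadditivity m*(I) <= m*(I cap Q) + m*(I \ Q), hence m*(I \ Q) >= m(I) = 5/2. The reverse inequality m*(I \ Q) <= m*(I) = 5/2 is trivial since (I \ Q) is a subset of I. Therefore m*(I \ Q) = 5/2.

5/2


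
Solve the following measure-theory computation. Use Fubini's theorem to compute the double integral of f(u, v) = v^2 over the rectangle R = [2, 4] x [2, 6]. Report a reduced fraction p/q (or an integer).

f(u, v) is a tensor product of a function of u and a function of v, and both factors are bounded continuous (hence Lebesgue integrable) on the rectangle, so Fubini's theorem applies:
  integral_R f d(m x m) = (integral_a1^b1 1 du) * (integral_a2^b2 v^2 dv).
Inner integral in u: integral_{2}^{4} 1 du = (4^1 - 2^1)/1
  = 2.
Inner integral in v: integral_{2}^{6} v^2 dv = (6^3 - 2^3)/3
  = 208/3.
Product: (2) * (208/3) = 416/3.

416/3


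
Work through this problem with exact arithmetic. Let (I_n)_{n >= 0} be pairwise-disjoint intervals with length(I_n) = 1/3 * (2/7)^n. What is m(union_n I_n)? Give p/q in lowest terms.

By countable additivity of the Lebesgue measure on pairwise disjoint measurable sets,
  m(union_{n >= 0} I_n) = sum_{n >= 0} m(I_n) = sum_{n >= 0} a * r^n,
  with a = 1/3 and r = 2/7.
Since 0 < r = 2/7 < 1, the geometric series converges:
  sum_{n >= 0} a * r^n = a / (1 - r).
  = 1/3 / (1 - 2/7)
  = 1/3 / (5/7)
  = 7/15.

7/15


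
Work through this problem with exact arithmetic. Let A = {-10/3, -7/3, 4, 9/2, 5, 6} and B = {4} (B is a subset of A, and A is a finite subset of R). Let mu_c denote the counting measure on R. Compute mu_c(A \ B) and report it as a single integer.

Counting measure assigns mu_c(E) = |E| (number of elements) when E is finite. For B subset A, A \ B is the set of elements of A not in B, so |A \ B| = |A| - |B|.
|A| = 6, |B| = 1, so mu_c(A \ B) = 6 - 1 = 5.

5


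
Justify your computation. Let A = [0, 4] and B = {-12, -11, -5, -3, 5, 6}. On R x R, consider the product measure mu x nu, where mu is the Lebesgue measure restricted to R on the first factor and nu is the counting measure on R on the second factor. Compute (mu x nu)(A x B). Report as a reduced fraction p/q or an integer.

For a measurable rectangle A x B, the product measure satisfies
  (mu x nu)(A x B) = mu(A) * nu(B).
  mu(A) = 4.
  nu(B) = 6.
  (mu x nu)(A x B) = 4 * 6 = 24.

24


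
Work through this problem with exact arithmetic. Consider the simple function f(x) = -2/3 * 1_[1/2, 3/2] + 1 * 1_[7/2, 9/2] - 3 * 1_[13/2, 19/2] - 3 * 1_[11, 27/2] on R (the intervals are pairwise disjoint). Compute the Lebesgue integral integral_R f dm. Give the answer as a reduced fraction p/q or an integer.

For a simple function f = sum_i c_i * 1_{A_i} with disjoint A_i,
  integral f dm = sum_i c_i * m(A_i).
Lengths of the A_i:
  m(A_1) = 3/2 - 1/2 = 1.
  m(A_2) = 9/2 - 7/2 = 1.
  m(A_3) = 19/2 - 13/2 = 3.
  m(A_4) = 27/2 - 11 = 5/2.
Contributions c_i * m(A_i):
  (-2/3) * (1) = -2/3.
  (1) * (1) = 1.
  (-3) * (3) = -9.
  (-3) * (5/2) = -15/2.
Total: -2/3 + 1 - 9 - 15/2 = -97/6.

-97/6


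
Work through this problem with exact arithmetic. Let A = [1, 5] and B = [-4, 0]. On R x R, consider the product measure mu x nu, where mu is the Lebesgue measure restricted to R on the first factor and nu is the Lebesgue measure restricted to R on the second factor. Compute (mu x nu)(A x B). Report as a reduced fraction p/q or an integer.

For a measurable rectangle A x B, the product measure satisfies
  (mu x nu)(A x B) = mu(A) * nu(B).
  mu(A) = 4.
  nu(B) = 4.
  (mu x nu)(A x B) = 4 * 4 = 16.

16
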